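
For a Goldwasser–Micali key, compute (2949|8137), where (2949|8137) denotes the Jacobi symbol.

-1

(2949|8137)
  = (8137|2949)    [QR: 2949 ≡ 1 mod 4, sign kept]
  = (2239|2949)    [8137 ≡ 2239 mod 2949]
  = (2949|2239)    [QR: 2949 ≡ 1 mod 4, sign kept]
  = (710|2239)    [2949 ≡ 710 mod 2239]
  = (355|2239)    [2239 ≡ 7 mod 8 ⇒ (2|2239) = +1]
  = -(2239|355)    [QR: both ≡ 3 mod 4, sign flips]
  = -(109|355)    [2239 ≡ 109 mod 355]
  = -(355|109)    [QR: 109 ≡ 1 mod 4, sign kept]
  = -(28|109)    [355 ≡ 28 mod 109]
  = -(7|109)    [109 ≡ 5 mod 8 ⇒ (2|109)^2 = +1]
  = -(109|7)    [QR: 109 ≡ 1 mod 4, sign kept]
  = -(4|7)    [109 ≡ 4 mod 7]
  = -(1|7)    [7 ≡ 7 mod 8 ⇒ (2|7)^2 = +1]
  = -1    [(1|7) = 1]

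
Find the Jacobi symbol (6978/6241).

1

(6978/6241)
  = (737/6241)    [6978 ≡ 737 mod 6241]
  = (6241/737)    [QR: 737 ≡ 1 mod 4, sign kept]
  = (345/737)    [6241 ≡ 345 mod 737]
  = (737/345)    [QR: 345 ≡ 1 mod 4, sign kept]
  = (47/345)    [737 ≡ 47 mod 345]
  = (345/47)    [QR: 345 ≡ 1 mod 4, sign kept]
  = (16/47)    [345 ≡ 16 mod 47]
  = (1/47)    [47 ≡ 7 mod 8 ⇒ (2/47)^4 = +1]
  = 1    [(1/47) = 1]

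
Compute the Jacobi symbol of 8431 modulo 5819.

Reduce the numerator: 8431 ≡ 2612 (mod 5819), so (8431/5819) = (2612/5819).
Factor out 2: 2612 = 2^2·653. Since 5819 ≡ 3 (mod 8), (2/5819) = -1, and (2/5819)^2 = +1. Now have (653/5819).
653 ≡ 1 (mod 4), so quadratic reciprocity gives (653/5819) = (5819/653). Reduce: 5819 ≡ 595 (mod 653). Now have (595/653).
653 ≡ 1 (mod 4), so quadratic reciprocity gives (595/653) = (653/595). Reduce: 653 ≡ 58 (mod 595). Now have (58/595).
Factor out 2: 58 = 2·29. Since 595 ≡ 3 (mod 8), (2/595) = -1. Now have -(29/595).
29 ≡ 1 (mod 4), so quadratic reciprocity gives (29/595) = (595/29). Reduce: 595 ≡ 15 (mod 29). Now have -(15/29).
29 ≡ 1 (mod 4), so quadratic reciprocity gives (15/29) = (29/15). Reduce: 29 ≡ 14 (mod 15). Now have -(14/15).
Factor out 2: 14 = 2·7. Since 15 ≡ 7 (mod 8), (2/15) = +1. Now have -(7/15).
Both 7 ≡ 3 and 15 ≡ 3 (mod 4), so reciprocity gives (7/15) = -(15/7). Reduce: 15 ≡ 1 (mod 7). Now have (1/7).
(1/7) = 1. Collecting the sign factors: 1.

1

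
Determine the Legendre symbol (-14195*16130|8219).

By multiplicativity, (-14195·16130|8219) = (-14195|8219)·(16130|8219).
First factor (-14195|8219):
(-14195|8219)
  = (2243|8219)    [-14195 ≡ 2243 mod 8219]
  = -(8219|2243)    [QR: both ≡ 3 mod 4, sign flips]
  = -(1490|2243)    [8219 ≡ 1490 mod 2243]
  = (745|2243)    [2243 ≡ 3 mod 8 ⇒ (2|2243) = -1]
  = (2243|745)    [QR: 745 ≡ 1 mod 4, sign kept]
  = (8|745)    [2243 ≡ 8 mod 745]
  = (1|745)    [745 ≡ 1 mod 8 ⇒ (2|745)^3 = +1]
  = 1    [(1|745) = 1]
Second factor (16130|8219):
(16130|8219)
  = (7911|8219)    [16130 ≡ 7911 mod 8219]
  = -(8219|7911)    [QR: both ≡ 3 mod 4, sign flips]
  = -(308|7911)    [8219 ≡ 308 mod 7911]
  = -(77|7911)    [7911 ≡ 7 mod 8 ⇒ (2|7911)^2 = +1]
  = -(7911|77)    [QR: 77 ≡ 1 mod 4, sign kept]
  = -(57|77)    [7911 ≡ 57 mod 77]
  = -(77|57)    [QR: 57 ≡ 1 mod 4, sign kept]
  = -(20|57)    [77 ≡ 20 mod 57]
  = -(5|57)    [57 ≡ 1 mod 8 ⇒ (2|57)^2 = +1]
  = -(57|5)    [QR: 5 ≡ 1 mod 4, sign kept]
  = -(2|5)    [57 ≡ 2 mod 5]
  = (1|5)    [5 ≡ 5 mod 8 ⇒ (2|5) = -1]
  = 1    [(1|5) = 1]
Product: (1)·(1) = 1.

1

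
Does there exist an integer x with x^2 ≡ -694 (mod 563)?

(-694|563)
  = -(694|563)    [563 ≡ 3 mod 4 ⇒ (-1|563) = -1]
  = -(131|563)    [694 ≡ 131 mod 563]
  = (563|131)    [QR: both ≡ 3 mod 4, sign flips]
  = (39|131)    [563 ≡ 39 mod 131]
  = -(131|39)    [QR: both ≡ 3 mod 4, sign flips]
  = -(14|39)    [131 ≡ 14 mod 39]
  = -(7|39)    [39 ≡ 7 mod 8 ⇒ (2|39) = +1]
  = (39|7)    [QR: both ≡ 3 mod 4, sign flips]
  = (4|7)    [39 ≡ 4 mod 7]
  = (1|7)    [7 ≡ 7 mod 8 ⇒ (2|7)^2 = +1]
  = 1    [(1|7) = 1]
The Legendre symbol is 1, so x^2 ≡ -694 (mod 563) has solution.

yes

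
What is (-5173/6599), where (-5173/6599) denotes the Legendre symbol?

(-5173/6599)
  = (1426/6599)    [-5173 ≡ 1426 mod 6599]
  = (713/6599)    [6599 ≡ 7 mod 8 ⇒ (2/6599) = +1]
  = (6599/713)    [QR: 713 ≡ 1 mod 4, sign kept]
  = (182/713)    [6599 ≡ 182 mod 713]
  = (91/713)    [713 ≡ 1 mod 8 ⇒ (2/713) = +1]
  = (713/91)    [QR: 713 ≡ 1 mod 4, sign kept]
  = (76/91)    [713 ≡ 76 mod 91]
  = (19/91)    [91 ≡ 3 mod 8 ⇒ (2/91)^2 = +1]
  = -(91/19)    [QR: both ≡ 3 mod 4, sign flips]
  = -(15/19)    [91 ≡ 15 mod 19]
  = (19/15)    [QR: both ≡ 3 mod 4, sign flips]
  = (4/15)    [19 ≡ 4 mod 15]
  = (1/15)    [15 ≡ 7 mod 8 ⇒ (2/15)^2 = +1]
  = 1    [(1/15) = 1]

1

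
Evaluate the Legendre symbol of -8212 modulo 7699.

(-8212 / 7699)
  = -(8212 / 7699)    [7699 ≡ 3 mod 4 ⇒ (-1 / 7699) = -1]
  = -(513 / 7699)    [8212 ≡ 513 mod 7699]
  = -(7699 / 513)    [QR: 513 ≡ 1 mod 4, sign kept]
  = -(4 / 513)    [7699 ≡ 4 mod 513]
  = -(1 / 513)    [513 ≡ 1 mod 8 ⇒ (2 / 513)^2 = +1]
  = -1    [(1 / 513) = 1]

-1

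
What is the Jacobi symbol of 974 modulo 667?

Reduce the numerator: 974 ≡ 307 (mod 667), so (974/667) = (307/667).
Both 307 ≡ 3 and 667 ≡ 3 (mod 4), so reciprocity gives (307/667) = -(667/307). Reduce: 667 ≡ 53 (mod 307). Now have -(53/307).
53 ≡ 1 (mod 4), so quadratic reciprocity gives (53/307) = (307/53). Reduce: 307 ≡ 42 (mod 53). Now have -(42/53).
Factor out 2: 42 = 2·21. Since 53 ≡ 5 (mod 8), (2/53) = -1. Now have (21/53).
21 ≡ 1 (mod 4), so quadratic reciprocity gives (21/53) = (53/21). Reduce: 53 ≡ 11 (mod 21). Now have (11/21).
21 ≡ 1 (mod 4), so quadratic reciprocity gives (11/21) = (21/11). Reduce: 21 ≡ 10 (mod 11). Now have (10/11).
Factor out 2: 10 = 2·5. Since 11 ≡ 3 (mod 8), (2/11) = -1. Now have -(5/11).
5 ≡ 1 (mod 4), so quadratic reciprocity gives (5/11) = (11/5). Reduce: 11 ≡ 1 (mod 5). Now have -(1/5).
(1/5) = 1. Collecting the sign factors: -1.

-1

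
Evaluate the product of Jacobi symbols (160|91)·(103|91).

By multiplicativity, (160·103|91) = (160|91)·(103|91).
First factor (160|91):
(160|91)
  = (69|91)    [160 ≡ 69 mod 91]
  = (91|69)    [QR: 69 ≡ 1 mod 4, sign kept]
  = (22|69)    [91 ≡ 22 mod 69]
  = -(11|69)    [69 ≡ 5 mod 8 ⇒ (2|69) = -1]
  = -(69|11)    [QR: 69 ≡ 1 mod 4, sign kept]
  = -(3|11)    [69 ≡ 3 mod 11]
  = (11|3)    [QR: both ≡ 3 mod 4, sign flips]
  = (2|3)    [11 ≡ 2 mod 3]
  = -(1|3)    [3 ≡ 3 mod 8 ⇒ (2|3) = -1]
  = -1    [(1|3) = 1]
Second factor (103|91):
(103|91)
  = (12|91)    [103 ≡ 12 mod 91]
  = (3|91)    [91 ≡ 3 mod 8 ⇒ (2|91)^2 = +1]
  = -(91|3)    [QR: both ≡ 3 mod 4, sign flips]
  = -(1|3)    [91 ≡ 1 mod 3]
  = -1    [(1|3) = 1]
Product: (-1)·(-1) = 1.

1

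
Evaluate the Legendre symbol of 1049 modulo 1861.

-1

1049 ≡ 1 (mod 4), so quadratic reciprocity gives (1049/1861) = (1861/1049). Reduce: 1861 ≡ 812 (mod 1049). Now have (812/1049).
Factor out 2: 812 = 2^2·203. Since 1049 ≡ 1 (mod 8), (2/1049) = +1, and (2/1049)^2 = +1. Now have (203/1049).
1049 ≡ 1 (mod 4), so quadratic reciprocity gives (203/1049) = (1049/203). Reduce: 1049 ≡ 34 (mod 203). Now have (34/203).
Factor out 2: 34 = 2·17. Since 203 ≡ 3 (mod 8), (2/203) = -1. Now have -(17/203).
17 ≡ 1 (mod 4), so quadratic reciprocity gives (17/203) = (203/17). Reduce: 203 ≡ 16 (mod 17). Now have -(16/17).
Factor out 2: 16 = 2^4. Since 17 ≡ 1 (mod 8), (2/17) = +1, and (2/17)^4 = +1. Now have -(1/17).
(1/17) = 1. Collecting the sign factors: -1.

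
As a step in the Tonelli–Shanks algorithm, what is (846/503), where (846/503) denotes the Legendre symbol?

(846/503)
  = (343/503)    [846 ≡ 343 mod 503]
  = -(503/343)    [QR: both ≡ 3 mod 4, sign flips]
  = -(160/343)    [503 ≡ 160 mod 343]
  = -(5/343)    [343 ≡ 7 mod 8 ⇒ (2/343)^5 = +1]
  = -(343/5)    [QR: 5 ≡ 1 mod 4, sign kept]
  = -(3/5)    [343 ≡ 3 mod 5]
  = -(5/3)    [QR: 5 ≡ 1 mod 4, sign kept]
  = -(2/3)    [5 ≡ 2 mod 3]
  = (1/3)    [3 ≡ 3 mod 8 ⇒ (2/3) = -1]
  = 1    [(1/3) = 1]

1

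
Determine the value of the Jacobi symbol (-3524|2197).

Pull out -1: (-3524|2197) = (-1|2197)·(3524|2197). Since 2197 ≡ 1 (mod 4), (-1|2197) = +1. Now have (3524|2197).
Reduce the numerator: 3524 ≡ 1327 (mod 2197), so (3524|2197) = (1327|2197).
2197 ≡ 1 (mod 4), so quadratic reciprocity gives (1327|2197) = (2197|1327). Reduce: 2197 ≡ 870 (mod 1327). Now have (870|1327).
Factor out 2: 870 = 2·435. Since 1327 ≡ 7 (mod 8), (2|1327) = +1. Now have (435|1327).
Both 435 ≡ 3 and 1327 ≡ 3 (mod 4), so reciprocity gives (435|1327) = -(1327|435). Reduce: 1327 ≡ 22 (mod 435). Now have -(22|435).
Factor out 2: 22 = 2·11. Since 435 ≡ 3 (mod 8), (2|435) = -1. Now have (11|435).
Both 11 ≡ 3 and 435 ≡ 3 (mod 4), so reciprocity gives (11|435) = -(435|11). Reduce: 435 ≡ 6 (mod 11). Now have -(6|11).
Factor out 2: 6 = 2·3. Since 11 ≡ 3 (mod 8), (2|11) = -1. Now have (3|11).
Both 3 ≡ 3 and 11 ≡ 3 (mod 4), so reciprocity gives (3|11) = -(11|3). Reduce: 11 ≡ 2 (mod 3). Now have -(2|3).
Factor out 2: 2 = 2. Since 3 ≡ 3 (mod 8), (2|3) = -1. Now have (1|3).
(1|3) = 1. Collecting the sign factors: 1.

1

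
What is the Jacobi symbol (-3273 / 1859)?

1

(-3273 / 1859)
  = (445 / 1859)    [-3273 ≡ 445 mod 1859]
  = (1859 / 445)    [QR: 445 ≡ 1 mod 4, sign kept]
  = (79 / 445)    [1859 ≡ 79 mod 445]
  = (445 / 79)    [QR: 445 ≡ 1 mod 4, sign kept]
  = (50 / 79)    [445 ≡ 50 mod 79]
  = (25 / 79)    [79 ≡ 7 mod 8 ⇒ (2 / 79) = +1]
  = (79 / 25)    [QR: 25 ≡ 1 mod 4, sign kept]
  = (4 / 25)    [79 ≡ 4 mod 25]
  = (1 / 25)    [25 ≡ 1 mod 8 ⇒ (2 / 25)^2 = +1]
  = 1    [(1 / 25) = 1]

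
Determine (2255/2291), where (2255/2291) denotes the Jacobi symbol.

-1

Both 2255 ≡ 3 and 2291 ≡ 3 (mod 4), so reciprocity gives (2255/2291) = -(2291/2255). Reduce: 2291 ≡ 36 (mod 2255). Now have -(36/2255).
Factor out 2: 36 = 2^2·9. Since 2255 ≡ 7 (mod 8), (2/2255) = +1, and (2/2255)^2 = +1. Now have -(9/2255).
9 ≡ 1 (mod 4), so quadratic reciprocity gives (9/2255) = (2255/9). Reduce: 2255 ≡ 5 (mod 9). Now have -(5/9).
5 ≡ 1 (mod 4), so quadratic reciprocity gives (5/9) = (9/5). Reduce: 9 ≡ 4 (mod 5). Now have -(4/5).
Factor out 2: 4 = 2^2. Since 5 ≡ 5 (mod 8), (2/5) = -1, and (2/5)^2 = +1. Now have -(1/5).
(1/5) = 1. Collecting the sign factors: -1.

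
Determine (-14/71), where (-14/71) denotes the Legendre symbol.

Reduce the numerator: -14 ≡ 57 (mod 71), so (-14/71) = (57/71).
57 ≡ 1 (mod 4), so quadratic reciprocity gives (57/71) = (71/57). Reduce: 71 ≡ 14 (mod 57). Now have (14/57).
Factor out 2: 14 = 2·7. Since 57 ≡ 1 (mod 8), (2/57) = +1. Now have (7/57).
57 ≡ 1 (mod 4), so quadratic reciprocity gives (7/57) = (57/7). Reduce: 57 ≡ 1 (mod 7). Now have (1/7).
(1/7) = 1. Collecting the sign factors: 1.

1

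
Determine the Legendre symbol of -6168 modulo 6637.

1

Pull out -1: (-6168/6637) = (-1/6637)·(6168/6637). Since 6637 ≡ 1 (mod 4), (-1/6637) = +1. Now have (6168/6637).
Factor out 2: 6168 = 2^3·771. Since 6637 ≡ 5 (mod 8), (2/6637) = -1, and (2/6637)^3 = -1. Now have -(771/6637).
6637 ≡ 1 (mod 4), so quadratic reciprocity gives (771/6637) = (6637/771). Reduce: 6637 ≡ 469 (mod 771). Now have -(469/771).
469 ≡ 1 (mod 4), so quadratic reciprocity gives (469/771) = (771/469). Reduce: 771 ≡ 302 (mod 469). Now have -(302/469).
Factor out 2: 302 = 2·151. Since 469 ≡ 5 (mod 8), (2/469) = -1. Now have (151/469).
469 ≡ 1 (mod 4), so quadratic reciprocity gives (151/469) = (469/151). Reduce: 469 ≡ 16 (mod 151). Now have (16/151).
Factor out 2: 16 = 2^4. Since 151 ≡ 7 (mod 8), (2/151) = +1, and (2/151)^4 = +1. Now have (1/151).
(1/151) = 1. Collecting the sign factors: 1.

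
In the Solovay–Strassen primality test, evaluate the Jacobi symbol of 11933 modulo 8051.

Reduce the numerator: 11933 ≡ 3882 (mod 8051), so (11933/8051) = (3882/8051).
Factor out 2: 3882 = 2·1941. Since 8051 ≡ 3 (mod 8), (2/8051) = -1. Now have -(1941/8051).
1941 ≡ 1 (mod 4), so quadratic reciprocity gives (1941/8051) = (8051/1941). Reduce: 8051 ≡ 287 (mod 1941). Now have -(287/1941).
1941 ≡ 1 (mod 4), so quadratic reciprocity gives (287/1941) = (1941/287). Reduce: 1941 ≡ 219 (mod 287). Now have -(219/287).
Both 219 ≡ 3 and 287 ≡ 3 (mod 4), so reciprocity gives (219/287) = -(287/219). Reduce: 287 ≡ 68 (mod 219). Now have (68/219).
Factor out 2: 68 = 2^2·17. Since 219 ≡ 3 (mod 8), (2/219) = -1, and (2/219)^2 = +1. Now have (17/219).
17 ≡ 1 (mod 4), so quadratic reciprocity gives (17/219) = (219/17). Reduce: 219 ≡ 15 (mod 17). Now have (15/17).
17 ≡ 1 (mod 4), so quadratic reciprocity gives (15/17) = (17/15). Reduce: 17 ≡ 2 (mod 15). Now have (2/15).
Factor out 2: 2 = 2. Since 15 ≡ 7 (mod 8), (2/15) = +1. Now have (1/15).
(1/15) = 1. Collecting the sign factors: 1.

1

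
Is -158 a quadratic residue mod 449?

no

Reduce the numerator: -158 ≡ 291 (mod 449), so (-158|449) = (291|449).
449 ≡ 1 (mod 4), so quadratic reciprocity gives (291|449) = (449|291). Reduce: 449 ≡ 158 (mod 291). Now have (158|291).
Factor out 2: 158 = 2·79. Since 291 ≡ 3 (mod 8), (2|291) = -1. Now have -(79|291).
Both 79 ≡ 3 and 291 ≡ 3 (mod 4), so reciprocity gives (79|291) = -(291|79). Reduce: 291 ≡ 54 (mod 79). Now have (54|79).
Factor out 2: 54 = 2·27. Since 79 ≡ 7 (mod 8), (2|79) = +1. Now have (27|79).
Both 27 ≡ 3 and 79 ≡ 3 (mod 4), so reciprocity gives (27|79) = -(79|27). Reduce: 79 ≡ 25 (mod 27). Now have -(25|27).
25 ≡ 1 (mod 4), so quadratic reciprocity gives (25|27) = (27|25). Reduce: 27 ≡ 2 (mod 25). Now have -(2|25).
Factor out 2: 2 = 2. Since 25 ≡ 1 (mod 8), (2|25) = +1. Now have -(1|25).
(1|25) = 1. Collecting the sign factors: -1.
(-158|449) = -1, and 449 is prime, so -158 is not a quadratic residue mod 449.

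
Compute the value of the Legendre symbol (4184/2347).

1

(4184/2347)
  = (1837/2347)    [4184 ≡ 1837 mod 2347]
  = (2347/1837)    [QR: 1837 ≡ 1 mod 4, sign kept]
  = (510/1837)    [2347 ≡ 510 mod 1837]
  = -(255/1837)    [1837 ≡ 5 mod 8 ⇒ (2/1837) = -1]
  = -(1837/255)    [QR: 1837 ≡ 1 mod 4, sign kept]
  = -(52/255)    [1837 ≡ 52 mod 255]
  = -(13/255)    [255 ≡ 7 mod 8 ⇒ (2/255)^2 = +1]
  = -(255/13)    [QR: 13 ≡ 1 mod 4, sign kept]
  = -(8/13)    [255 ≡ 8 mod 13]
  = (1/13)    [13 ≡ 5 mod 8 ⇒ (2/13)^3 = -1]
  = 1    [(1/13) = 1]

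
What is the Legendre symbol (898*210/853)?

By multiplicativity, (898·210/853) = (898/853)·(210/853).
First factor (898/853):
(898/853)
  = (45/853)    [898 ≡ 45 mod 853]
  = (853/45)    [QR: 45 ≡ 1 mod 4, sign kept]
  = (43/45)    [853 ≡ 43 mod 45]
  = (45/43)    [QR: 45 ≡ 1 mod 4, sign kept]
  = (2/43)    [45 ≡ 2 mod 43]
  = -(1/43)    [43 ≡ 3 mod 8 ⇒ (2/43) = -1]
  = -1    [(1/43) = 1]
Second factor (210/853):
(210/853)
  = -(105/853)    [853 ≡ 5 mod 8 ⇒ (2/853) = -1]
  = -(853/105)    [QR: 105 ≡ 1 mod 4, sign kept]
  = -(13/105)    [853 ≡ 13 mod 105]
  = -(105/13)    [QR: 13 ≡ 1 mod 4, sign kept]
  = -(1/13)    [105 ≡ 1 mod 13]
  = -1    [(1/13) = 1]
Product: (-1)·(-1) = 1.

1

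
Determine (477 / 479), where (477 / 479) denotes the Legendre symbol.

-1

(477 / 479)
  = (479 / 477)    [QR: 477 ≡ 1 mod 4, sign kept]
  = (2 / 477)    [479 ≡ 2 mod 477]
  = -(1 / 477)    [477 ≡ 5 mod 8 ⇒ (2 / 477) = -1]
  = -1    [(1 / 477) = 1]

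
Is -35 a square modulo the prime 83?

Reduce the numerator: -35 ≡ 48 (mod 83), so (-35/83) = (48/83).
Factor out 2: 48 = 2^4·3. Since 83 ≡ 3 (mod 8), (2/83) = -1, and (2/83)^4 = +1. Now have (3/83).
Both 3 ≡ 3 and 83 ≡ 3 (mod 4), so reciprocity gives (3/83) = -(83/3). Reduce: 83 ≡ 2 (mod 3). Now have -(2/3).
Factor out 2: 2 = 2. Since 3 ≡ 3 (mod 8), (2/3) = -1. Now have (1/3).
(1/3) = 1. Collecting the sign factors: 1.
The Legendre symbol is 1, so x^2 ≡ -35 (mod 83) has solution.

yes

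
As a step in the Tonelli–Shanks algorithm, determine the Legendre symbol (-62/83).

(-62/83)
  = -(62/83)    [83 ≡ 3 mod 4 ⇒ (-1/83) = -1]
  = (31/83)    [83 ≡ 3 mod 8 ⇒ (2/83) = -1]
  = -(83/31)    [QR: both ≡ 3 mod 4, sign flips]
  = -(21/31)    [83 ≡ 21 mod 31]
  = -(31/21)    [QR: 21 ≡ 1 mod 4, sign kept]
  = -(10/21)    [31 ≡ 10 mod 21]
  = (5/21)    [21 ≡ 5 mod 8 ⇒ (2/21) = -1]
  = (21/5)    [QR: 5 ≡ 1 mod 4, sign kept]
  = (1/5)    [21 ≡ 1 mod 5]
  = 1    [(1/5) = 1]

1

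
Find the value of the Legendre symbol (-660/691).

-1

Reduce the numerator: -660 ≡ 31 (mod 691), so (-660/691) = (31/691).
Both 31 ≡ 3 and 691 ≡ 3 (mod 4), so reciprocity gives (31/691) = -(691/31). Reduce: 691 ≡ 9 (mod 31). Now have -(9/31).
9 ≡ 1 (mod 4), so quadratic reciprocity gives (9/31) = (31/9). Reduce: 31 ≡ 4 (mod 9). Now have -(4/9).
Factor out 2: 4 = 2^2. Since 9 ≡ 1 (mod 8), (2/9) = +1, and (2/9)^2 = +1. Now have -(1/9).
(1/9) = 1. Collecting the sign factors: -1.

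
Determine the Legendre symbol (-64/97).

Reduce the numerator: -64 ≡ 33 (mod 97), so (-64/97) = (33/97).
33 ≡ 1 (mod 4), so quadratic reciprocity gives (33/97) = (97/33). Reduce: 97 ≡ 31 (mod 33). Now have (31/33).
33 ≡ 1 (mod 4), so quadratic reciprocity gives (31/33) = (33/31). Reduce: 33 ≡ 2 (mod 31). Now have (2/31).
Factor out 2: 2 = 2. Since 31 ≡ 7 (mod 8), (2/31) = +1. Now have (1/31).
(1/31) = 1. Collecting the sign factors: 1.

1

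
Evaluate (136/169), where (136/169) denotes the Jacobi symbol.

1

Factor out 2: 136 = 2^3·17. Since 169 ≡ 1 (mod 8), (2/169) = +1, and (2/169)^3 = +1. Now have (17/169).
17 ≡ 1 (mod 4), so quadratic reciprocity gives (17/169) = (169/17). Reduce: 169 ≡ 16 (mod 17). Now have (16/17).
Factor out 2: 16 = 2^4. Since 17 ≡ 1 (mod 8), (2/17) = +1, and (2/17)^4 = +1. Now have (1/17).
(1/17) = 1. Collecting the sign factors: 1.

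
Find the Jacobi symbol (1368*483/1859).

-1

By multiplicativity, (1368·483/1859) = (1368/1859)·(483/1859).
First factor (1368/1859):
Factor out 2: 1368 = 2^3·171. Since 1859 ≡ 3 (mod 8), (2/1859) = -1, and (2/1859)^3 = -1. Now have -(171/1859).
Both 171 ≡ 3 and 1859 ≡ 3 (mod 4), so reciprocity gives (171/1859) = -(1859/171). Reduce: 1859 ≡ 149 (mod 171). Now have (149/171).
149 ≡ 1 (mod 4), so quadratic reciprocity gives (149/171) = (171/149). Reduce: 171 ≡ 22 (mod 149). Now have (22/149).
Factor out 2: 22 = 2·11. Since 149 ≡ 5 (mod 8), (2/149) = -1. Now have -(11/149).
149 ≡ 1 (mod 4), so quadratic reciprocity gives (11/149) = (149/11). Reduce: 149 ≡ 6 (mod 11). Now have -(6/11).
Factor out 2: 6 = 2·3. Since 11 ≡ 3 (mod 8), (2/11) = -1. Now have (3/11).
Both 3 ≡ 3 and 11 ≡ 3 (mod 4), so reciprocity gives (3/11) = -(11/3). Reduce: 11 ≡ 2 (mod 3). Now have -(2/3).
Factor out 2: 2 = 2. Since 3 ≡ 3 (mod 8), (2/3) = -1. Now have (1/3).
(1/3) = 1. Collecting the sign factors: 1.
Second factor (483/1859):
Both 483 ≡ 3 and 1859 ≡ 3 (mod 4), so reciprocity gives (483/1859) = -(1859/483). Reduce: 1859 ≡ 410 (mod 483). Now have -(410/483).
Factor out 2: 410 = 2·205. Since 483 ≡ 3 (mod 8), (2/483) = -1. Now have (205/483).
205 ≡ 1 (mod 4), so quadratic reciprocity gives (205/483) = (483/205). Reduce: 483 ≡ 73 (mod 205). Now have (73/205).
73 ≡ 1 (mod 4), so quadratic reciprocity gives (73/205) = (205/73). Reduce: 205 ≡ 59 (mod 73). Now have (59/73).
73 ≡ 1 (mod 4), so quadratic reciprocity gives (59/73) = (73/59). Reduce: 73 ≡ 14 (mod 59). Now have (14/59).
Factor out 2: 14 = 2·7. Since 59 ≡ 3 (mod 8), (2/59) = -1. Now have -(7/59).
Both 7 ≡ 3 and 59 ≡ 3 (mod 4), so reciprocity gives (7/59) = -(59/7). Reduce: 59 ≡ 3 (mod 7). Now have (3/7).
Both 3 ≡ 3 and 7 ≡ 3 (mod 4), so reciprocity gives (3/7) = -(7/3). Reduce: 7 ≡ 1 (mod 3). Now have -(1/3).
(1/3) = 1. Collecting the sign factors: -1.
Product: (1)·(-1) = -1.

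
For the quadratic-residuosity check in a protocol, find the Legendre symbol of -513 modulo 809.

(-513/809)
  = (513/809)    [809 ≡ 1 mod 4 ⇒ (-1/809) = +1]
  = (809/513)    [QR: 513 ≡ 1 mod 4, sign kept]
  = (296/513)    [809 ≡ 296 mod 513]
  = (37/513)    [513 ≡ 1 mod 8 ⇒ (2/513)^3 = +1]
  = (513/37)    [QR: 37 ≡ 1 mod 4, sign kept]
  = (32/37)    [513 ≡ 32 mod 37]
  = -(1/37)    [37 ≡ 5 mod 8 ⇒ (2/37)^5 = -1]
  = -1    [(1/37) = 1]

-1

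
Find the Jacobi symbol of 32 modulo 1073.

Factor out 2: 32 = 2^5. Since 1073 ≡ 1 (mod 8), (2 / 1073) = +1, and (2 / 1073)^5 = +1. Now have (1 / 1073).
(1 / 1073) = 1. Collecting the sign factors: 1.

1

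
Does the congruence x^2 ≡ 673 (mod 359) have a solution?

Reduce the numerator: 673 ≡ 314 (mod 359), so (673/359) = (314/359).
Factor out 2: 314 = 2·157. Since 359 ≡ 7 (mod 8), (2/359) = +1. Now have (157/359).
157 ≡ 1 (mod 4), so quadratic reciprocity gives (157/359) = (359/157). Reduce: 359 ≡ 45 (mod 157). Now have (45/157).
45 ≡ 1 (mod 4), so quadratic reciprocity gives (45/157) = (157/45). Reduce: 157 ≡ 22 (mod 45). Now have (22/45).
Factor out 2: 22 = 2·11. Since 45 ≡ 5 (mod 8), (2/45) = -1. Now have -(11/45).
45 ≡ 1 (mod 4), so quadratic reciprocity gives (11/45) = (45/11). Reduce: 45 ≡ 1 (mod 11). Now have -(1/11).
(1/11) = 1. Collecting the sign factors: -1.
The Legendre symbol is -1, so x^2 ≡ 673 (mod 359) has no solution.

no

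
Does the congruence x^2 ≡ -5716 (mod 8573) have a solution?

Reduce the numerator: -5716 ≡ 2857 (mod 8573), so (-5716/8573) = (2857/8573).
2857 ≡ 1 (mod 4), so quadratic reciprocity gives (2857/8573) = (8573/2857). Reduce: 8573 ≡ 2 (mod 2857). Now have (2/2857).
Factor out 2: 2 = 2. Since 2857 ≡ 1 (mod 8), (2/2857) = +1. Now have (1/2857).
(1/2857) = 1. Collecting the sign factors: 1.
The Legendre symbol is 1, so x^2 ≡ -5716 (mod 8573) has solution.

yes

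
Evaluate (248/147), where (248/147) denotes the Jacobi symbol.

(248/147)
  = (101/147)    [248 ≡ 101 mod 147]
  = (147/101)    [QR: 101 ≡ 1 mod 4, sign kept]
  = (46/101)    [147 ≡ 46 mod 101]
  = -(23/101)    [101 ≡ 5 mod 8 ⇒ (2/101) = -1]
  = -(101/23)    [QR: 101 ≡ 1 mod 4, sign kept]
  = -(9/23)    [101 ≡ 9 mod 23]
  = -(23/9)    [QR: 9 ≡ 1 mod 4, sign kept]
  = -(5/9)    [23 ≡ 5 mod 9]
  = -(9/5)    [QR: 5 ≡ 1 mod 4, sign kept]
  = -(4/5)    [9 ≡ 4 mod 5]
  = -(1/5)    [5 ≡ 5 mod 8 ⇒ (2/5)^2 = +1]
  = -1    [(1/5) = 1]

-1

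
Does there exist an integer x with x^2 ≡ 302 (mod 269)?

no

(302/269)
  = (33/269)    [302 ≡ 33 mod 269]
  = (269/33)    [QR: 33 ≡ 1 mod 4, sign kept]
  = (5/33)    [269 ≡ 5 mod 33]
  = (33/5)    [QR: 5 ≡ 1 mod 4, sign kept]
  = (3/5)    [33 ≡ 3 mod 5]
  = (5/3)    [QR: 5 ≡ 1 mod 4, sign kept]
  = (2/3)    [5 ≡ 2 mod 3]
  = -(1/3)    [3 ≡ 3 mod 8 ⇒ (2/3) = -1]
  = -1    [(1/3) = 1]
The Legendre symbol is -1, so x^2 ≡ 302 (mod 269) has no solution.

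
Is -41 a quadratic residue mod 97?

(-41/97)
  = (56/97)    [-41 ≡ 56 mod 97]
  = (7/97)    [97 ≡ 1 mod 8 ⇒ (2/97)^3 = +1]
  = (97/7)    [QR: 97 ≡ 1 mod 4, sign kept]
  = (6/7)    [97 ≡ 6 mod 7]
  = (3/7)    [7 ≡ 7 mod 8 ⇒ (2/7) = +1]
  = -(7/3)    [QR: both ≡ 3 mod 4, sign flips]
  = -(1/3)    [7 ≡ 1 mod 3]
  = -1    [(1/3) = 1]
The Legendre symbol is -1, so x^2 ≡ -41 (mod 97) has no solution.

no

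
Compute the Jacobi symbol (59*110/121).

0

By multiplicativity, (59·110/121) = (59/121)·(110/121).
First factor (59/121):
(59/121)
  = (121/59)    [QR: 121 ≡ 1 mod 4, sign kept]
  = (3/59)    [121 ≡ 3 mod 59]
  = -(59/3)    [QR: both ≡ 3 mod 4, sign flips]
  = -(2/3)    [59 ≡ 2 mod 3]
  = (1/3)    [3 ≡ 3 mod 8 ⇒ (2/3) = -1]
  = 1    [(1/3) = 1]
Second factor (110/121):
(110/121)
  = (55/121)    [121 ≡ 1 mod 8 ⇒ (2/121) = +1]
  = (121/55)    [QR: 121 ≡ 1 mod 4, sign kept]
  = (11/55)    [121 ≡ 11 mod 55]
  = -(55/11)    [QR: both ≡ 3 mod 4, sign flips]
  = -(0/11)    [55 ≡ 0 mod 11]
  = 0    [numerator 0, gcd > 1]
Product: (1)·(0) = 0.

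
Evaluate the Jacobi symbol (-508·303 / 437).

1

By multiplicativity, (-508·303 / 437) = (-508 / 437)·(303 / 437).
First factor (-508 / 437):
Reduce the numerator: -508 ≡ 366 (mod 437), so (-508 / 437) = (366 / 437).
Factor out 2: 366 = 2·183. Since 437 ≡ 5 (mod 8), (2 / 437) = -1. Now have -(183 / 437).
437 ≡ 1 (mod 4), so quadratic reciprocity gives (183 / 437) = (437 / 183). Reduce: 437 ≡ 71 (mod 183). Now have -(71 / 183).
Both 71 ≡ 3 and 183 ≡ 3 (mod 4), so reciprocity gives (71 / 183) = -(183 / 71). Reduce: 183 ≡ 41 (mod 71). Now have (41 / 71).
41 ≡ 1 (mod 4), so quadratic reciprocity gives (41 / 71) = (71 / 41). Reduce: 71 ≡ 30 (mod 41). Now have (30 / 41).
Factor out 2: 30 = 2·15. Since 41 ≡ 1 (mod 8), (2 / 41) = +1. Now have (15 / 41).
41 ≡ 1 (mod 4), so quadratic reciprocity gives (15 / 41) = (41 / 15). Reduce: 41 ≡ 11 (mod 15). Now have (11 / 15).
Both 11 ≡ 3 and 15 ≡ 3 (mod 4), so reciprocity gives (11 / 15) = -(15 / 11). Reduce: 15 ≡ 4 (mod 11). Now have -(4 / 11).
Factor out 2: 4 = 2^2. Since 11 ≡ 3 (mod 8), (2 / 11) = -1, and (2 / 11)^2 = +1. Now have -(1 / 11).
(1 / 11) = 1. Collecting the sign factors: -1.
Second factor (303 / 437):
437 ≡ 1 (mod 4), so quadratic reciprocity gives (303 / 437) = (437 / 303). Reduce: 437 ≡ 134 (mod 303). Now have (134 / 303).
Factor out 2: 134 = 2·67. Since 303 ≡ 7 (mod 8), (2 / 303) = +1. Now have (67 / 303).
Both 67 ≡ 3 and 303 ≡ 3 (mod 4), so reciprocity gives (67 / 303) = -(303 / 67). Reduce: 303 ≡ 35 (mod 67). Now have -(35 / 67).
Both 35 ≡ 3 and 67 ≡ 3 (mod 4), so reciprocity gives (35 / 67) = -(67 / 35). Reduce: 67 ≡ 32 (mod 35). Now have (32 / 35).
Factor out 2: 32 = 2^5. Since 35 ≡ 3 (mod 8), (2 / 35) = -1, and (2 / 35)^5 = -1. Now have -(1 / 35).
(1 / 35) = 1. Collecting the sign factors: -1.
Product: (-1)·(-1) = 1.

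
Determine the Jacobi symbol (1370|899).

-1

(1370|899)
  = (471|899)    [1370 ≡ 471 mod 899]
  = -(899|471)    [QR: both ≡ 3 mod 4, sign flips]
  = -(428|471)    [899 ≡ 428 mod 471]
  = -(107|471)    [471 ≡ 7 mod 8 ⇒ (2|471)^2 = +1]
  = (471|107)    [QR: both ≡ 3 mod 4, sign flips]
  = (43|107)    [471 ≡ 43 mod 107]
  = -(107|43)    [QR: both ≡ 3 mod 4, sign flips]
  = -(21|43)    [107 ≡ 21 mod 43]
  = -(43|21)    [QR: 21 ≡ 1 mod 4, sign kept]
  = -(1|21)    [43 ≡ 1 mod 21]
  = -1    [(1|21) = 1]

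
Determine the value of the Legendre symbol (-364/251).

-1

(-364/251)
  = -(364/251)    [251 ≡ 3 mod 4 ⇒ (-1/251) = -1]
  = -(113/251)    [364 ≡ 113 mod 251]
  = -(251/113)    [QR: 113 ≡ 1 mod 4, sign kept]
  = -(25/113)    [251 ≡ 25 mod 113]
  = -(113/25)    [QR: 25 ≡ 1 mod 4, sign kept]
  = -(13/25)    [113 ≡ 13 mod 25]
  = -(25/13)    [QR: 13 ≡ 1 mod 4, sign kept]
  = -(12/13)    [25 ≡ 12 mod 13]
  = -(3/13)    [13 ≡ 5 mod 8 ⇒ (2/13)^2 = +1]
  = -(13/3)    [QR: 13 ≡ 1 mod 4, sign kept]
  = -(1/3)    [13 ≡ 1 mod 3]
  = -1    [(1/3) = 1]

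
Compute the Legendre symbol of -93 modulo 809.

1

Pull out -1: (-93/809) = (-1/809)·(93/809). Since 809 ≡ 1 (mod 4), (-1/809) = +1. Now have (93/809).
93 ≡ 1 (mod 4), so quadratic reciprocity gives (93/809) = (809/93). Reduce: 809 ≡ 65 (mod 93). Now have (65/93).
65 ≡ 1 (mod 4), so quadratic reciprocity gives (65/93) = (93/65). Reduce: 93 ≡ 28 (mod 65). Now have (28/65).
Factor out 2: 28 = 2^2·7. Since 65 ≡ 1 (mod 8), (2/65) = +1, and (2/65)^2 = +1. Now have (7/65).
65 ≡ 1 (mod 4), so quadratic reciprocity gives (7/65) = (65/7). Reduce: 65 ≡ 2 (mod 7). Now have (2/7).
Factor out 2: 2 = 2. Since 7 ≡ 7 (mod 8), (2/7) = +1. Now have (1/7).
(1/7) = 1. Collecting the sign factors: 1.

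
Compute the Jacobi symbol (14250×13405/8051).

-1

By multiplicativity, (14250·13405/8051) = (14250/8051)·(13405/8051).
First factor (14250/8051):
(14250/8051)
  = (6199/8051)    [14250 ≡ 6199 mod 8051]
  = -(8051/6199)    [QR: both ≡ 3 mod 4, sign flips]
  = -(1852/6199)    [8051 ≡ 1852 mod 6199]
  = -(463/6199)    [6199 ≡ 7 mod 8 ⇒ (2/6199)^2 = +1]
  = (6199/463)    [QR: both ≡ 3 mod 4, sign flips]
  = (180/463)    [6199 ≡ 180 mod 463]
  = (45/463)    [463 ≡ 7 mod 8 ⇒ (2/463)^2 = +1]
  = (463/45)    [QR: 45 ≡ 1 mod 4, sign kept]
  = (13/45)    [463 ≡ 13 mod 45]
  = (45/13)    [QR: 13 ≡ 1 mod 4, sign kept]
  = (6/13)    [45 ≡ 6 mod 13]
  = -(3/13)    [13 ≡ 5 mod 8 ⇒ (2/13) = -1]
  = -(13/3)    [QR: 13 ≡ 1 mod 4, sign kept]
  = -(1/3)    [13 ≡ 1 mod 3]
  = -1    [(1/3) = 1]
Second factor (13405/8051):
(13405/8051)
  = (5354/8051)    [13405 ≡ 5354 mod 8051]
  = -(2677/8051)    [8051 ≡ 3 mod 8 ⇒ (2/8051) = -1]
  = -(8051/2677)    [QR: 2677 ≡ 1 mod 4, sign kept]
  = -(20/2677)    [8051 ≡ 20 mod 2677]
  = -(5/2677)    [2677 ≡ 5 mod 8 ⇒ (2/2677)^2 = +1]
  = -(2677/5)    [QR: 5 ≡ 1 mod 4, sign kept]
  = -(2/5)    [2677 ≡ 2 mod 5]
  = (1/5)    [5 ≡ 5 mod 8 ⇒ (2/5) = -1]
  = 1    [(1/5) = 1]
Product: (-1)·(1) = -1.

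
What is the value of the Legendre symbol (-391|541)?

-1

Pull out -1: (-391|541) = (-1|541)·(391|541). Since 541 ≡ 1 (mod 4), (-1|541) = +1. Now have (391|541).
541 ≡ 1 (mod 4), so quadratic reciprocity gives (391|541) = (541|391). Reduce: 541 ≡ 150 (mod 391). Now have (150|391).
Factor out 2: 150 = 2·75. Since 391 ≡ 7 (mod 8), (2|391) = +1. Now have (75|391).
Both 75 ≡ 3 and 391 ≡ 3 (mod 4), so reciprocity gives (75|391) = -(391|75). Reduce: 391 ≡ 16 (mod 75). Now have -(16|75).
Factor out 2: 16 = 2^4. Since 75 ≡ 3 (mod 8), (2|75) = -1, and (2|75)^4 = +1. Now have -(1|75).
(1|75) = 1. Collecting the sign factors: -1.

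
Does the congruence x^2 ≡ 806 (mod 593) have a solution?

Reduce the numerator: 806 ≡ 213 (mod 593), so (806|593) = (213|593).
213 ≡ 1 (mod 4), so quadratic reciprocity gives (213|593) = (593|213). Reduce: 593 ≡ 167 (mod 213). Now have (167|213).
213 ≡ 1 (mod 4), so quadratic reciprocity gives (167|213) = (213|167). Reduce: 213 ≡ 46 (mod 167). Now have (46|167).
Factor out 2: 46 = 2·23. Since 167 ≡ 7 (mod 8), (2|167) = +1. Now have (23|167).
Both 23 ≡ 3 and 167 ≡ 3 (mod 4), so reciprocity gives (23|167) = -(167|23). Reduce: 167 ≡ 6 (mod 23). Now have -(6|23).
Factor out 2: 6 = 2·3. Since 23 ≡ 7 (mod 8), (2|23) = +1. Now have -(3|23).
Both 3 ≡ 3 and 23 ≡ 3 (mod 4), so reciprocity gives (3|23) = -(23|3). Reduce: 23 ≡ 2 (mod 3). Now have (2|3).
Factor out 2: 2 = 2. Since 3 ≡ 3 (mod 8), (2|3) = -1. Now have -(1|3).
(1|3) = 1. Collecting the sign factors: -1.
The Legendre symbol is -1, so x^2 ≡ 806 (mod 593) has no solution.

no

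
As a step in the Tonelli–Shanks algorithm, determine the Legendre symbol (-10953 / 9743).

Pull out -1: (-10953 / 9743) = (-1 / 9743)·(10953 / 9743). Since 9743 ≡ 3 (mod 4), (-1 / 9743) = -1. Now have -(10953 / 9743).
Reduce the numerator: 10953 ≡ 1210 (mod 9743), so (10953 / 9743) = (1210 / 9743).
Factor out 2: 1210 = 2·605. Since 9743 ≡ 7 (mod 8), (2 / 9743) = +1. Now have -(605 / 9743).
605 ≡ 1 (mod 4), so quadratic reciprocity gives (605 / 9743) = (9743 / 605). Reduce: 9743 ≡ 63 (mod 605). Now have -(63 / 605).
605 ≡ 1 (mod 4), so quadratic reciprocity gives (63 / 605) = (605 / 63). Reduce: 605 ≡ 38 (mod 63). Now have -(38 / 63).
Factor out 2: 38 = 2·19. Since 63 ≡ 7 (mod 8), (2 / 63) = +1. Now have -(19 / 63).
Both 19 ≡ 3 and 63 ≡ 3 (mod 4), so reciprocity gives (19 / 63) = -(63 / 19). Reduce: 63 ≡ 6 (mod 19). Now have (6 / 19).
Factor out 2: 6 = 2·3. Since 19 ≡ 3 (mod 8), (2 / 19) = -1. Now have -(3 / 19).
Both 3 ≡ 3 and 19 ≡ 3 (mod 4), so reciprocity gives (3 / 19) = -(19 / 3). Reduce: 19 ≡ 1 (mod 3). Now have (1 / 3).
(1 / 3) = 1. Collecting the sign factors: 1.

1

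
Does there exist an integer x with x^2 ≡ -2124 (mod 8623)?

Reduce the numerator: -2124 ≡ 6499 (mod 8623), so (-2124/8623) = (6499/8623).
Both 6499 ≡ 3 and 8623 ≡ 3 (mod 4), so reciprocity gives (6499/8623) = -(8623/6499). Reduce: 8623 ≡ 2124 (mod 6499). Now have -(2124/6499).
Factor out 2: 2124 = 2^2·531. Since 6499 ≡ 3 (mod 8), (2/6499) = -1, and (2/6499)^2 = +1. Now have -(531/6499).
Both 531 ≡ 3 and 6499 ≡ 3 (mod 4), so reciprocity gives (531/6499) = -(6499/531). Reduce: 6499 ≡ 127 (mod 531). Now have (127/531).
Both 127 ≡ 3 and 531 ≡ 3 (mod 4), so reciprocity gives (127/531) = -(531/127). Reduce: 531 ≡ 23 (mod 127). Now have -(23/127).
Both 23 ≡ 3 and 127 ≡ 3 (mod 4), so reciprocity gives (23/127) = -(127/23). Reduce: 127 ≡ 12 (mod 23). Now have (12/23).
Factor out 2: 12 = 2^2·3. Since 23 ≡ 7 (mod 8), (2/23) = +1, and (2/23)^2 = +1. Now have (3/23).
Both 3 ≡ 3 and 23 ≡ 3 (mod 4), so reciprocity gives (3/23) = -(23/3). Reduce: 23 ≡ 2 (mod 3). Now have -(2/3).
Factor out 2: 2 = 2. Since 3 ≡ 3 (mod 8), (2/3) = -1. Now have (1/3).
(1/3) = 1. Collecting the sign factors: 1.
The Legendre symbol is 1, so x^2 ≡ -2124 (mod 8623) has solution.

yes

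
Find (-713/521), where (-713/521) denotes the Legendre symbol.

-1

(-713/521)
  = (329/521)    [-713 ≡ 329 mod 521]
  = (521/329)    [QR: 329 ≡ 1 mod 4, sign kept]
  = (192/329)    [521 ≡ 192 mod 329]
  = (3/329)    [329 ≡ 1 mod 8 ⇒ (2/329)^6 = +1]
  = (329/3)    [QR: 329 ≡ 1 mod 4, sign kept]
  = (2/3)    [329 ≡ 2 mod 3]
  = -(1/3)    [3 ≡ 3 mod 8 ⇒ (2/3) = -1]
  = -1    [(1/3) = 1]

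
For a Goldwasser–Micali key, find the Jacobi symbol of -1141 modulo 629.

(-1141|629)
  = (117|629)    [-1141 ≡ 117 mod 629]
  = (629|117)    [QR: 117 ≡ 1 mod 4, sign kept]
  = (44|117)    [629 ≡ 44 mod 117]
  = (11|117)    [117 ≡ 5 mod 8 ⇒ (2|117)^2 = +1]
  = (117|11)    [QR: 117 ≡ 1 mod 4, sign kept]
  = (7|11)    [117 ≡ 7 mod 11]
  = -(11|7)    [QR: both ≡ 3 mod 4, sign flips]
  = -(4|7)    [11 ≡ 4 mod 7]
  = -(1|7)    [7 ≡ 7 mod 8 ⇒ (2|7)^2 = +1]
  = -1    [(1|7) = 1]

-1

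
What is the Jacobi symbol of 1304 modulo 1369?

1

(1304/1369)
  = (163/1369)    [1369 ≡ 1 mod 8 ⇒ (2/1369)^3 = +1]
  = (1369/163)    [QR: 1369 ≡ 1 mod 4, sign kept]
  = (65/163)    [1369 ≡ 65 mod 163]
  = (163/65)    [QR: 65 ≡ 1 mod 4, sign kept]
  = (33/65)    [163 ≡ 33 mod 65]
  = (65/33)    [QR: 33 ≡ 1 mod 4, sign kept]
  = (32/33)    [65 ≡ 32 mod 33]
  = (1/33)    [33 ≡ 1 mod 8 ⇒ (2/33)^5 = +1]
  = 1    [(1/33) = 1]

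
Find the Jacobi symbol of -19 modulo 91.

(-19|91)
  = (72|91)    [-19 ≡ 72 mod 91]
  = -(9|91)    [91 ≡ 3 mod 8 ⇒ (2|91)^3 = -1]
  = -(91|9)    [QR: 9 ≡ 1 mod 4, sign kept]
  = -(1|9)    [91 ≡ 1 mod 9]
  = -1    [(1|9) = 1]

-1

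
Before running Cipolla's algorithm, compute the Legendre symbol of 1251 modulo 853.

-1

Reduce the numerator: 1251 ≡ 398 (mod 853), so (1251/853) = (398/853).
Factor out 2: 398 = 2·199. Since 853 ≡ 5 (mod 8), (2/853) = -1. Now have -(199/853).
853 ≡ 1 (mod 4), so quadratic reciprocity gives (199/853) = (853/199). Reduce: 853 ≡ 57 (mod 199). Now have -(57/199).
57 ≡ 1 (mod 4), so quadratic reciprocity gives (57/199) = (199/57). Reduce: 199 ≡ 28 (mod 57). Now have -(28/57).
Factor out 2: 28 = 2^2·7. Since 57 ≡ 1 (mod 8), (2/57) = +1, and (2/57)^2 = +1. Now have -(7/57).
57 ≡ 1 (mod 4), so quadratic reciprocity gives (7/57) = (57/7). Reduce: 57 ≡ 1 (mod 7). Now have -(1/7).
(1/7) = 1. Collecting the sign factors: -1.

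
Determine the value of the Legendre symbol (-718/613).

Reduce the numerator: -718 ≡ 508 (mod 613), so (-718/613) = (508/613).
Factor out 2: 508 = 2^2·127. Since 613 ≡ 5 (mod 8), (2/613) = -1, and (2/613)^2 = +1. Now have (127/613).
613 ≡ 1 (mod 4), so quadratic reciprocity gives (127/613) = (613/127). Reduce: 613 ≡ 105 (mod 127). Now have (105/127).
105 ≡ 1 (mod 4), so quadratic reciprocity gives (105/127) = (127/105). Reduce: 127 ≡ 22 (mod 105). Now have (22/105).
Factor out 2: 22 = 2·11. Since 105 ≡ 1 (mod 8), (2/105) = +1. Now have (11/105).
105 ≡ 1 (mod 4), so quadratic reciprocity gives (11/105) = (105/11). Reduce: 105 ≡ 6 (mod 11). Now have (6/11).
Factor out 2: 6 = 2·3. Since 11 ≡ 3 (mod 8), (2/11) = -1. Now have -(3/11).
Both 3 ≡ 3 and 11 ≡ 3 (mod 4), so reciprocity gives (3/11) = -(11/3). Reduce: 11 ≡ 2 (mod 3). Now have (2/3).
Factor out 2: 2 = 2. Since 3 ≡ 3 (mod 8), (2/3) = -1. Now have -(1/3).
(1/3) = 1. Collecting the sign factors: -1.

-1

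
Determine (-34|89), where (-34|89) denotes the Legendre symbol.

Pull out -1: (-34|89) = (-1|89)·(34|89). Since 89 ≡ 1 (mod 4), (-1|89) = +1. Now have (34|89).
Factor out 2: 34 = 2·17. Since 89 ≡ 1 (mod 8), (2|89) = +1. Now have (17|89).
17 ≡ 1 (mod 4), so quadratic reciprocity gives (17|89) = (89|17). Reduce: 89 ≡ 4 (mod 17). Now have (4|17).
Factor out 2: 4 = 2^2. Since 17 ≡ 1 (mod 8), (2|17) = +1, and (2|17)^2 = +1. Now have (1|17).
(1|17) = 1. Collecting the sign factors: 1.

1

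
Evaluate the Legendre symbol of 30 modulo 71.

Factor out 2: 30 = 2·15. Since 71 ≡ 7 (mod 8), (2|71) = +1. Now have (15|71).
Both 15 ≡ 3 and 71 ≡ 3 (mod 4), so reciprocity gives (15|71) = -(71|15). Reduce: 71 ≡ 11 (mod 15). Now have -(11|15).
Both 11 ≡ 3 and 15 ≡ 3 (mod 4), so reciprocity gives (11|15) = -(15|11). Reduce: 15 ≡ 4 (mod 11). Now have (4|11).
Factor out 2: 4 = 2^2. Since 11 ≡ 3 (mod 8), (2|11) = -1, and (2|11)^2 = +1. Now have (1|11).
(1|11) = 1. Collecting the sign factors: 1.

1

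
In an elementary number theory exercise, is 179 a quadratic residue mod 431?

yes

(179/431)
  = -(431/179)    [QR: both ≡ 3 mod 4, sign flips]
  = -(73/179)    [431 ≡ 73 mod 179]
  = -(179/73)    [QR: 73 ≡ 1 mod 4, sign kept]
  = -(33/73)    [179 ≡ 33 mod 73]
  = -(73/33)    [QR: 33 ≡ 1 mod 4, sign kept]
  = -(7/33)    [73 ≡ 7 mod 33]
  = -(33/7)    [QR: 33 ≡ 1 mod 4, sign kept]
  = -(5/7)    [33 ≡ 5 mod 7]
  = -(7/5)    [QR: 5 ≡ 1 mod 4, sign kept]
  = -(2/5)    [7 ≡ 2 mod 5]
  = (1/5)    [5 ≡ 5 mod 8 ⇒ (2/5) = -1]
  = 1    [(1/5) = 1]
(179/431) = 1, and 431 is prime, so 179 is a quadratic residue mod 431.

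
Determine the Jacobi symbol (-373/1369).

1

(-373/1369)
  = (996/1369)    [-373 ≡ 996 mod 1369]
  = (249/1369)    [1369 ≡ 1 mod 8 ⇒ (2/1369)^2 = +1]
  = (1369/249)    [QR: 249 ≡ 1 mod 4, sign kept]
  = (124/249)    [1369 ≡ 124 mod 249]
  = (31/249)    [249 ≡ 1 mod 8 ⇒ (2/249)^2 = +1]
  = (249/31)    [QR: 249 ≡ 1 mod 4, sign kept]
  = (1/31)    [249 ≡ 1 mod 31]
  = 1    [(1/31) = 1]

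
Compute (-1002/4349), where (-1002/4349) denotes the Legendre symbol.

1

Pull out -1: (-1002/4349) = (-1/4349)·(1002/4349). Since 4349 ≡ 1 (mod 4), (-1/4349) = +1. Now have (1002/4349).
Factor out 2: 1002 = 2·501. Since 4349 ≡ 5 (mod 8), (2/4349) = -1. Now have -(501/4349).
501 ≡ 1 (mod 4), so quadratic reciprocity gives (501/4349) = (4349/501). Reduce: 4349 ≡ 341 (mod 501). Now have -(341/501).
341 ≡ 1 (mod 4), so quadratic reciprocity gives (341/501) = (501/341). Reduce: 501 ≡ 160 (mod 341). Now have -(160/341).
Factor out 2: 160 = 2^5·5. Since 341 ≡ 5 (mod 8), (2/341) = -1, and (2/341)^5 = -1. Now have (5/341).
5 ≡ 1 (mod 4), so quadratic reciprocity gives (5/341) = (341/5). Reduce: 341 ≡ 1 (mod 5). Now have (1/5).
(1/5) = 1. Collecting the sign factors: 1.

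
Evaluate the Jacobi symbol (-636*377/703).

By multiplicativity, (-636·377/703) = (-636/703)·(377/703).
First factor (-636/703):
(-636/703)
  = (67/703)    [-636 ≡ 67 mod 703]
  = -(703/67)    [QR: both ≡ 3 mod 4, sign flips]
  = -(33/67)    [703 ≡ 33 mod 67]
  = -(67/33)    [QR: 33 ≡ 1 mod 4, sign kept]
  = -(1/33)    [67 ≡ 1 mod 33]
  = -1    [(1/33) = 1]
Second factor (377/703):
(377/703)
  = (703/377)    [QR: 377 ≡ 1 mod 4, sign kept]
  = (326/377)    [703 ≡ 326 mod 377]
  = (163/377)    [377 ≡ 1 mod 8 ⇒ (2/377) = +1]
  = (377/163)    [QR: 377 ≡ 1 mod 4, sign kept]
  = (51/163)    [377 ≡ 51 mod 163]
  = -(163/51)    [QR: both ≡ 3 mod 4, sign flips]
  = -(10/51)    [163 ≡ 10 mod 51]
  = (5/51)    [51 ≡ 3 mod 8 ⇒ (2/51) = -1]
  = (51/5)    [QR: 5 ≡ 1 mod 4, sign kept]
  = (1/5)    [51 ≡ 1 mod 5]
  = 1    [(1/5) = 1]
Product: (-1)·(1) = -1.

-1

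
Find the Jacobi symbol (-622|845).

(-622|845)
  = (622|845)    [845 ≡ 1 mod 4 ⇒ (-1|845) = +1]
  = -(311|845)    [845 ≡ 5 mod 8 ⇒ (2|845) = -1]
  = -(845|311)    [QR: 845 ≡ 1 mod 4, sign kept]
  = -(223|311)    [845 ≡ 223 mod 311]
  = (311|223)    [QR: both ≡ 3 mod 4, sign flips]
  = (88|223)    [311 ≡ 88 mod 223]
  = (11|223)    [223 ≡ 7 mod 8 ⇒ (2|223)^3 = +1]
  = -(223|11)    [QR: both ≡ 3 mod 4, sign flips]
  = -(3|11)    [223 ≡ 3 mod 11]
  = (11|3)    [QR: both ≡ 3 mod 4, sign flips]
  = (2|3)    [11 ≡ 2 mod 3]
  = -(1|3)    [3 ≡ 3 mod 8 ⇒ (2|3) = -1]
  = -1    [(1|3) = 1]

-1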